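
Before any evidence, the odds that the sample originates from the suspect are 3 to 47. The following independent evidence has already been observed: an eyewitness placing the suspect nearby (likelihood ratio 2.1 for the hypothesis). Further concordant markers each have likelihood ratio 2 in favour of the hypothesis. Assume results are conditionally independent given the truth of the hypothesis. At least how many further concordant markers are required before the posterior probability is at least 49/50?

Prior odds = 3/47.
Bayes factor of the evidence already in hand = 2.1.
Odds after that evidence = (3/47) × 2.1 = 63/470.
Target odds = 0.98/0.02 = 49.
Need 2ⁿ ≥ 49 ÷ (63/470) = 3290/9.
2⁸ = 256 falls short of 3290/9 but 2⁹ = 512 reaches it, so n = 9.

9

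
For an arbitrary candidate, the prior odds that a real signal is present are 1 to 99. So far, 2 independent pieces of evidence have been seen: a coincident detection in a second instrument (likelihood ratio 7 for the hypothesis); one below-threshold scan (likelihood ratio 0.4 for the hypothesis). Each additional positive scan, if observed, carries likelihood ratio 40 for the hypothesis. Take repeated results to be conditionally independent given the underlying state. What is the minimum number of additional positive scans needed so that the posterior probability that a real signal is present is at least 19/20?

Prior odds = 1/99.
Combined Bayes factor of the evidence already in hand = 7 × 0.4 = 2.8.
Odds after that evidence = (1/99) × 2.8 = 14/495.
Target odds = 0.95/0.05 = 19.
Need 40ⁿ ≥ 19 ÷ (14/495) = 9405/14.
40¹ = 40 falls short of 9405/14 but 40² = 1600 reaches it, so n = 2.

2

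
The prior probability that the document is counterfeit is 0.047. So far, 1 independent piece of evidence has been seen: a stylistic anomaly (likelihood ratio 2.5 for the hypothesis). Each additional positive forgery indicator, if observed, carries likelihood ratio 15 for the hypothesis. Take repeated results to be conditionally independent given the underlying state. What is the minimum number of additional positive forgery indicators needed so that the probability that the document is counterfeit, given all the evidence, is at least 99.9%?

4

Prior odds = 0.047/0.953 = 47/953.
Bayes factor of the evidence already in hand = 2.5.
Odds after that evidence = (47/953) × 2.5 = 235/1906.
Target odds = 0.999/0.001 = 999.
Need 15ⁿ ≥ 999 ÷ (235/1906) = 1904094/235.
15³ = 3375 falls short of 1904094/235 but 15⁴ = 50625 reaches it, so n = 4.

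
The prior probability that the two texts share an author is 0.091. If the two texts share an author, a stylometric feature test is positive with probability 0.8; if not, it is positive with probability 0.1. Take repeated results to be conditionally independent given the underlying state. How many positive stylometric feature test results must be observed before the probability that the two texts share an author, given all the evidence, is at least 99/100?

Prior odds = 0.091/0.909 = 91/909.
Likelihood ratio of a positive = 0.8/0.1 = 8.
Target odds: 0.99 ÷ 0.01 = 99.
Need (91/909) × 8ⁿ ≥ 99, i.e. 8ⁿ ≥ 89991/91.
8³ = 512 falls short of 89991/91 but 8⁴ = 4096 reaches it, so n = 4.

4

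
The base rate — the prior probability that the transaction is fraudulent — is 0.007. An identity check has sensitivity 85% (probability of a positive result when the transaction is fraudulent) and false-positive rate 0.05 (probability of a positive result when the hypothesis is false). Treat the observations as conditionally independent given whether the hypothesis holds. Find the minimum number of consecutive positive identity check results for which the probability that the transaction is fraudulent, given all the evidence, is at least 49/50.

Prior odds = 0.007/0.993 = 7/993.
Likelihood ratio of a positive result = 0.85/0.05 = 17.
Target odds: 0.98 ÷ 0.02 = 49.
Need (7/993) × 17ⁿ ≥ 49, i.e. 17ⁿ ≥ 6951.
17³ = 4913 falls short of 6951 but 17⁴ = 83521 reaches it, so n = 4.

4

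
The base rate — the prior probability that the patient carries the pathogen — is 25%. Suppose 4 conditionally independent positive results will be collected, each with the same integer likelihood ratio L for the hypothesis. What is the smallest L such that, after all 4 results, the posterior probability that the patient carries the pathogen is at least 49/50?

Prior odds = 0.25/0.75 = 1/3.
Target odds = 0.98/0.02 = 49.
Need L⁴ ≥ 49 ÷ (1/3) = 147.
3⁴ = 81 < 147 ≤ 256 = 4⁴, so L = 4.

4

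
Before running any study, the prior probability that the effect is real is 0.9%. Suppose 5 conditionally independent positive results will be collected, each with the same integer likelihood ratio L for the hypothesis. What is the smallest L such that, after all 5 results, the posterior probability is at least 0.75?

Prior odds = 0.009/0.991 = 9/991.
Target odds = 0.75/0.25 = 3.
Need L⁵ ≥ 3 ÷ (9/991) = 991/3.
3⁵ = 243 < 991/3 ≤ 1024 = 4⁵, so L = 4.

4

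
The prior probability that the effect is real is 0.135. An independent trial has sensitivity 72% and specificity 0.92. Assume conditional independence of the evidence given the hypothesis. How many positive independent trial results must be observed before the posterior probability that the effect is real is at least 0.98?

Prior odds = 0.135/0.865 = 27/173.
False-positive rate = 1 − 0.92 = 0.08; likelihood ratio of a positive = 0.72/0.08 = 9.
Target posterior odds = 0.98/0.02 = 49.
Require 9ⁿ ≥ 49 ÷ (27/173) = 8477/27.
9² = 81 falls short of 8477/27 but 9³ = 729 reaches it, so n = 3.

3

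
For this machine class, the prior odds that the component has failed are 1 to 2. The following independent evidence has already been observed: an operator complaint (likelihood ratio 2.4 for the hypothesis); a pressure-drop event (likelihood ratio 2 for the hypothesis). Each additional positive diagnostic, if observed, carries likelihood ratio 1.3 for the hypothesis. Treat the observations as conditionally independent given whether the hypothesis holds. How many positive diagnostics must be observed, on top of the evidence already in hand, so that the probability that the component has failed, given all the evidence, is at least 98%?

Prior odds = 0.5.
Combined Bayes factor of the evidence already in hand = 2.4 × 2 = 4.8.
Odds after that evidence = 0.5 × 4.8 = 2.4.
Target odds = 0.98/0.02 = 49.
Need 1.3ⁿ ≥ 49 ÷ 2.4 = 245/12.
1.3¹¹ ≈17.9216 falls short of 245/12 but 1.3¹² ≈23.2981 reaches it, so n = 12.

12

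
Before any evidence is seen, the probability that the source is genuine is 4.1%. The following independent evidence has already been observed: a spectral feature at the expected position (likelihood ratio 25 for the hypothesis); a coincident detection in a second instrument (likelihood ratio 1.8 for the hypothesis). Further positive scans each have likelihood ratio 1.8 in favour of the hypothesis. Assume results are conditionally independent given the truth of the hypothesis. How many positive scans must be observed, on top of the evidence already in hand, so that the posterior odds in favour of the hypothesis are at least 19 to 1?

4

Prior odds = 0.041/0.959 = 41/959.
Combined Bayes factor of the evidence already in hand = 25 × 1.8 = 45.
Odds after that evidence = (41/959) × 45 = 1845/959.
Target odds = 19.
Need 1.8ⁿ ≥ 19 ÷ (1845/959) = 18221/1845.
1.8³ = 5.832 falls short of 18221/1845 but 1.8⁴ = 10.4976 reaches it, so n = 4.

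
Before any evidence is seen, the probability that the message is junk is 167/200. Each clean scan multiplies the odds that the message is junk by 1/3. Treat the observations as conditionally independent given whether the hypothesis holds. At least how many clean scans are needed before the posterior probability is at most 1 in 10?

4

Prior odds = 0.835/0.165 = 167/33.
Likelihood ratio per clean scan = 1/3.
Target odds: 0.1 ÷ 0.9 = 1/9.
Require (1/3)ⁿ ≤ 1/9 ÷ (167/33) = 11/501.
(1/3)³ = 1/27 is still above 11/501 but (1/3)⁴ = 1/81 is at or below it, so n = 4.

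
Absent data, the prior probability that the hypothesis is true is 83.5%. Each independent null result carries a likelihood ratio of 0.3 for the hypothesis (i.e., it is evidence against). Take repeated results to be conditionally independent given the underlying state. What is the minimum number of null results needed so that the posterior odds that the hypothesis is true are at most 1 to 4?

3

Prior odds = 0.835/0.165 = 167/33.
Likelihood ratio per null result = 0.3.
Target odds = 0.25.
Need (167/33) × 0.3ⁿ ≤ 0.25, i.e. 0.3ⁿ ≤ 33/668.
0.3² = 0.09 is still above 33/668 but 0.3³ = 0.027 is at or below it, so n = 3.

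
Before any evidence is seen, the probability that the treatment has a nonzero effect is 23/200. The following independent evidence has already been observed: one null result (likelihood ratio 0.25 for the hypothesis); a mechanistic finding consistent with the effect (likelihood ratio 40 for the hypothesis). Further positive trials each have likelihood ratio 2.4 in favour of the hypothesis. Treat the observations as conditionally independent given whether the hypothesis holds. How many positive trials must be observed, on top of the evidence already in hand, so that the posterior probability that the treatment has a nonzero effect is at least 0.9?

3

Prior odds = 0.115/0.885 = 23/177.
Combined Bayes factor of the evidence already in hand = 0.25 × 40 = 10.
Odds after that evidence = (23/177) × 10 = 230/177.
Target odds = 0.9/0.1 = 9.
Need 2.4ⁿ ≥ 9 ÷ (230/177) = 1593/230.
2.4² = 5.76 falls short of 1593/230 but 2.4³ = 13.824 reaches it, so n = 3.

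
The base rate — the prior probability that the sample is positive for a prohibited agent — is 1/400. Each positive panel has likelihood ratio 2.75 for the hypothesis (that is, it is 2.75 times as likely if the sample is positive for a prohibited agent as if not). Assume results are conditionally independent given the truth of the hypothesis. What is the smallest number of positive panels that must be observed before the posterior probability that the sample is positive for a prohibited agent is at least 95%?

9

Prior odds: 0.0025 ÷ 0.9975 = 1/399.
Likelihood ratio per positive panel = 2.75.
Target posterior odds = 0.95/0.05 = 19.
Require 2.75ⁿ ≥ 19 ÷ (1/399) = 7581.
2.75⁸ = 214358881/65536 falls short of 7581 but 2.75⁹ ≈8994.86 reaches it, so n = 9.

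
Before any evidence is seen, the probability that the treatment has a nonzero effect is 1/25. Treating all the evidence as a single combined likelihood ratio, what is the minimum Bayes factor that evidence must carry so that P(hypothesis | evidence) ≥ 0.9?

Prior odds = 0.04/0.96 = 1/24.
Target odds = 0.9/0.1 = 9.
Required Bayes factor = 9 ÷ (1/24) = 216.

216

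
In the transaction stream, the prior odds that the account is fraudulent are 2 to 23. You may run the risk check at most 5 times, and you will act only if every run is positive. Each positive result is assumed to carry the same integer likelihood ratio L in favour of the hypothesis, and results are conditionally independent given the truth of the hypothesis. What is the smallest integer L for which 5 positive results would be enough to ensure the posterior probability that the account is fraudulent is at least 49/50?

Prior odds = 2/23.
Target odds = 0.98/0.02 = 49.
Need L⁵ ≥ 49 ÷ (2/23) = 563.5.
3⁵ = 243 < 563.5 ≤ 1024 = 4⁵, so L = 4.

4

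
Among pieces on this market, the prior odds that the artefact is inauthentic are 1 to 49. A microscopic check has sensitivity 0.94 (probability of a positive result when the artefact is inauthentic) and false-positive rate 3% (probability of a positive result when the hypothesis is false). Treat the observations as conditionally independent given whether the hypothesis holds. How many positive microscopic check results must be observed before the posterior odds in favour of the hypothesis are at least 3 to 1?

2

Prior odds = 1/49.
Likelihood ratio of a positive result = 0.94/0.03 = 94/3.
Target odds = 3.
Require (94/3)ⁿ ≥ 3 ÷ (1/49) = 147.
(94/3)¹ = 94/3 falls short of 147 but (94/3)² = 8836/9 reaches it, so n = 2.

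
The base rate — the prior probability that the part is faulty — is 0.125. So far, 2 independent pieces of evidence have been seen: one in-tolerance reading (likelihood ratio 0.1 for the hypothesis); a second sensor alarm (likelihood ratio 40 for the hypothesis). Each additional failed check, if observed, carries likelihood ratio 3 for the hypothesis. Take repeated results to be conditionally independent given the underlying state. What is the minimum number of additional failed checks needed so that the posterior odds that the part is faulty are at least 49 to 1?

Prior odds = 0.125/0.875 = 1/7.
Combined Bayes factor of the evidence already in hand = 0.1 × 40 = 4.
Odds after that evidence = (1/7) × 4 = 4/7.
Target odds = 49.
Need 3ⁿ ≥ 49 ÷ (4/7) = 85.75.
3⁴ = 81 falls short of 85.75 but 3⁵ = 243 reaches it, so n = 5.

5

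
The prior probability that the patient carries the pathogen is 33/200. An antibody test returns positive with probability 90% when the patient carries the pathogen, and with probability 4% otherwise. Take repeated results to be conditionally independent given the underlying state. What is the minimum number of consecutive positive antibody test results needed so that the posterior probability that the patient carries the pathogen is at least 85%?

Prior odds = 0.165/0.835 = 33/167.
Likelihood ratio of a positive result = 0.9/0.04 = 22.5.
Target odds: 0.85 ÷ 0.15 = 17/3.
Require 22.5ⁿ ≥ 17/3 ÷ (33/167) = 2839/99.
22.5¹ = 22.5 falls short of 2839/99 but 22.5² = 506.25 reaches it, so n = 2.

2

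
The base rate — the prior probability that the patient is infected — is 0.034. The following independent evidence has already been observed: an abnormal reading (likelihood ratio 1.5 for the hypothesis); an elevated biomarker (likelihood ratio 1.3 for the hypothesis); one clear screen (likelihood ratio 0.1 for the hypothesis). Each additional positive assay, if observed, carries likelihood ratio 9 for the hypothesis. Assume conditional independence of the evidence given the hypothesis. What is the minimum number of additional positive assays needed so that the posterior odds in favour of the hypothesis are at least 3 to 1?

3

Prior odds = 0.034/0.966 = 17/483.
Combined Bayes factor of the evidence already in hand = 1.5 × 1.3 × 0.1 = 0.195.
Odds after that evidence = (17/483) × 0.195 = 221/32200.
Target odds = 3.
Need 9ⁿ ≥ 3 ÷ (221/32200) = 96600/221.
9² = 81 falls short of 96600/221 but 9³ = 729 reaches it, so n = 3.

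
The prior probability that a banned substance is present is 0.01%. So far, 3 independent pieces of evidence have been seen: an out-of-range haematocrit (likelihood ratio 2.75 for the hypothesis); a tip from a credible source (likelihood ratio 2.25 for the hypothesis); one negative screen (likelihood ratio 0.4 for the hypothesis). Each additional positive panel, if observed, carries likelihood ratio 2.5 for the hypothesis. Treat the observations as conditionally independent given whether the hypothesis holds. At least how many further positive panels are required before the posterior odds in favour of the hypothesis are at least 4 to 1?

11

Prior odds = 0.0001/0.9999 = 1/9999.
Combined Bayes factor of the evidence already in hand = 2.75 × 2.25 × 0.4 = 2.475.
Odds after that evidence = (1/9999) × 2.475 = 1/4040.
Target odds = 4.
Need 2.5ⁿ ≥ 4 ÷ (1/4040) = 16160.
2.5¹⁰ = 9765625/1024 falls short of 16160 but 2.5¹¹ = 48828125/2048 reaches it, so n = 11.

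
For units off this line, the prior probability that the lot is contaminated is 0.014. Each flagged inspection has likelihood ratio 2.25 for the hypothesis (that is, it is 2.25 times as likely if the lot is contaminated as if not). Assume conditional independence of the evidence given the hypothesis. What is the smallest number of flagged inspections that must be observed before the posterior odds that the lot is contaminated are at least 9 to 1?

Prior odds: 0.014 ÷ 0.986 = 7/493.
Likelihood ratio per flagged inspection = 2.25.
Target odds = 9.
Require 2.25ⁿ ≥ 9 ÷ (7/493) = 4437/7.
2.25⁷ = 4782969/16384 falls short of 4437/7 but 2.25⁸ = 43046721/65536 reaches it, so n = 8.

8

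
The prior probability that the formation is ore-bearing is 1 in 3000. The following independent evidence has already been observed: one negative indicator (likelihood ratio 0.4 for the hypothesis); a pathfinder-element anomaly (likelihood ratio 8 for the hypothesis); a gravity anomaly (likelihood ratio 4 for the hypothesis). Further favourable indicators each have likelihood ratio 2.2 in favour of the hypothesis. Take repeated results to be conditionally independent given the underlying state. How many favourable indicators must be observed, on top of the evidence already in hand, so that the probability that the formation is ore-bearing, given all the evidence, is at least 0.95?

Prior odds = (1/3000)/(2999/3000) = 1/2999.
Combined Bayes factor of the evidence already in hand = 0.4 × 8 × 4 = 12.8.
Odds after that evidence = (1/2999) × 12.8 = 64/14995.
Target odds = 0.95/0.05 = 19.
Need 2.2ⁿ ≥ 19 ÷ (64/14995) = 4451.640625.
2.2¹⁰ ≈2655.99 falls short of 4451.640625 but 2.2¹¹ ≈5843.18 reaches it, so n = 11.

11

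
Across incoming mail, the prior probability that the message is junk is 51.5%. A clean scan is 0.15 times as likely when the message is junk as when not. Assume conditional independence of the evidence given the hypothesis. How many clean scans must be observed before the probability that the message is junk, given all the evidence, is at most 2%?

Prior odds = 0.515/0.485 = 103/97.
Likelihood ratio per clean scan = 0.15.
Target odds: 0.02 ÷ 0.98 = 1/49.
Require 0.15ⁿ ≤ 1/49 ÷ (103/97) = 97/5047.
0.15² = 0.0225 is still above 97/5047 but 0.15³ = 0.003375 is at or below it, so n = 3.

3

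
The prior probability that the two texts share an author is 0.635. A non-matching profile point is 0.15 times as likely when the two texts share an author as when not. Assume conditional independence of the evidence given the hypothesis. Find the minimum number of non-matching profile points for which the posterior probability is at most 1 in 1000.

Prior odds: 0.635 ÷ 0.365 = 127/73.
Likelihood ratio per non-matching profile point = 0.15.
Target odds: 0.001 ÷ 0.999 = 1/999.
Need (127/73) × 0.15ⁿ ≤ 1/999, i.e. 0.15ⁿ ≤ 73/126873.
0.15³ = 0.003375 is still above 73/126873 but 0.15⁴ = 81/160000 is at or below it, so n = 4.

4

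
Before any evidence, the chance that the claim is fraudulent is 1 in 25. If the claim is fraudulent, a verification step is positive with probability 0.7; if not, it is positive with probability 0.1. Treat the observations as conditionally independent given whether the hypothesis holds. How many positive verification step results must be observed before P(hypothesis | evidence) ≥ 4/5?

3

Prior odds: 0.04 ÷ 0.96 = 1/24.
Likelihood ratio of a positive = 0.7/0.1 = 7.
Target odds: 0.8 ÷ 0.2 = 4.
Need (1/24) × 7ⁿ ≥ 4, i.e. 7ⁿ ≥ 96.
7² = 49 falls short of 96 but 7³ = 343 reaches it, so n = 3.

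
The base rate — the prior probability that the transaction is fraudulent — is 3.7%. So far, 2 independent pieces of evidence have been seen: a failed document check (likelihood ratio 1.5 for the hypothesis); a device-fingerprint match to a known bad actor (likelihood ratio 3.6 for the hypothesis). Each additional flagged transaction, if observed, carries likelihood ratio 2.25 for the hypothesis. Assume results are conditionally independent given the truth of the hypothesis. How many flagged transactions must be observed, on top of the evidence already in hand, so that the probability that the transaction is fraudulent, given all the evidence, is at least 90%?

Prior odds = 0.037/0.963 = 37/963.
Combined Bayes factor of the evidence already in hand = 1.5 × 3.6 = 5.4.
Odds after that evidence = (37/963) × 5.4 = 111/535.
Target odds = 0.9/0.1 = 9.
Need 2.25ⁿ ≥ 9 ÷ (111/535) = 1605/37.
2.25⁴ = 25.62890625 falls short of 1605/37 but 2.25⁵ = 59049/1024 reaches it, so n = 5.

5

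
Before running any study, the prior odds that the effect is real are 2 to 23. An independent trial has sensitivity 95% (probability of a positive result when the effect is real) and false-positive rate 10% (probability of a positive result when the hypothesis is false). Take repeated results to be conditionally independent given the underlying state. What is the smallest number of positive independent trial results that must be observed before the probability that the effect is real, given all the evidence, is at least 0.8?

2

Prior odds = 2/23.
Likelihood ratio of a positive result = 0.95/0.1 = 9.5.
Target odds: 0.8 ÷ 0.2 = 4.
Need (2/23) × 9.5ⁿ ≥ 4, i.e. 9.5ⁿ ≥ 46.
9.5¹ = 9.5 falls short of 46 but 9.5² = 90.25 reaches it, so n = 2.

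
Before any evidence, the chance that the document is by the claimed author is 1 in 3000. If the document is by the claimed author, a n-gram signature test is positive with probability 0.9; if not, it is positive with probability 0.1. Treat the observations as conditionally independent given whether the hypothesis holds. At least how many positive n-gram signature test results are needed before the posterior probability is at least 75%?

Prior odds = (1/3000)/(2999/3000) = 1/2999.
Likelihood ratio of a positive = 0.9/0.1 = 9.
Target odds: 0.75 ÷ 0.25 = 3.
Need (1/2999) × 9ⁿ ≥ 3, i.e. 9ⁿ ≥ 8997.
9⁴ = 6561 falls short of 8997 but 9⁵ = 59049 reaches it, so n = 5.

5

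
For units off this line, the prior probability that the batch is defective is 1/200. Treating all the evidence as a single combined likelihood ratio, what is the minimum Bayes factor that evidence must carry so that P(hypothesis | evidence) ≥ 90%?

Prior odds = 0.005/0.995 = 1/199.
Target odds = 0.9/0.1 = 9.
Required Bayes factor = 9 ÷ (1/199) = 1791.

1791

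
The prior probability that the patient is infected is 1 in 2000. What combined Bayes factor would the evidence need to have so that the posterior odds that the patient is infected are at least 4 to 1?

Prior odds = 0.0005/0.9995 = 1/1999.
Target odds = 4.
Required Bayes factor = 4 ÷ (1/1999) = 7996.

7996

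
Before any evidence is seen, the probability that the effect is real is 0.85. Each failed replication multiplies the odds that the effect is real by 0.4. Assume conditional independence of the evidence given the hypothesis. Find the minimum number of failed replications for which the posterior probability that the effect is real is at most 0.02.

7

Prior odds = 0.85/0.15 = 17/3.
Likelihood ratio per failed replication = 0.4.
Target odds: 0.02 ÷ 0.98 = 1/49.
Require 0.4ⁿ ≤ 1/49 ÷ (17/3) = 3/833.
0.4⁶ = 64/15625 is still above 3/833 but 0.4⁷ = 128/78125 is at or below it, so n = 7.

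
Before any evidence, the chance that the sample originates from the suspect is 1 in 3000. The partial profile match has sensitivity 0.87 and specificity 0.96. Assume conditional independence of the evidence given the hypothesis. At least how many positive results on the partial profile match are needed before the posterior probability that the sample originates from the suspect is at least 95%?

4

Prior odds: (1/3000) ÷ (2999/3000) = 1/2999.
False-positive rate = 1 − 0.96 = 0.04; likelihood ratio of a positive = 0.87/0.04 = 21.75.
Target odds: 0.95 ÷ 0.05 = 19.
Require 21.75ⁿ ≥ 19 ÷ (1/2999) = 56981.
21.75³ = 658503/64 falls short of 56981 but 21.75⁴ = 57289761/256 reaches it, so n = 4.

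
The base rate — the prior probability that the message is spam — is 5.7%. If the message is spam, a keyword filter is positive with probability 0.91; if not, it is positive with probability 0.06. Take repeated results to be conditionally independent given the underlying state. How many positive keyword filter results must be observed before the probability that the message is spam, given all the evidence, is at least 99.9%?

4

Prior odds = 0.057/0.943 = 57/943.
Likelihood ratio of a positive = 0.91/0.06 = 91/6.
Target odds: 0.999 ÷ 0.001 = 999.
Need (57/943) × (91/6)ⁿ ≥ 999, i.e. (91/6)ⁿ ≥ 314019/19.
(91/6)³ = 753571/216 falls short of 314019/19 but (91/6)⁴ = 68574961/1296 reaches it, so n = 4.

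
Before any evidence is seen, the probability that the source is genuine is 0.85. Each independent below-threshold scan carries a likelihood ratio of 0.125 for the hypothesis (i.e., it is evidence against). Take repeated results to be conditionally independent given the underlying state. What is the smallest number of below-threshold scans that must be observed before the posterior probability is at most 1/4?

2

Prior odds: 0.85 ÷ 0.15 = 17/3.
Likelihood ratio per below-threshold scan = 0.125.
Target posterior odds = 0.25/0.75 = 1/3.
Require 0.125ⁿ ≤ 1/3 ÷ (17/3) = 1/17.
0.125¹ = 0.125 is still above 1/17 but 0.125² = 0.015625 is at or below it, so n = 2.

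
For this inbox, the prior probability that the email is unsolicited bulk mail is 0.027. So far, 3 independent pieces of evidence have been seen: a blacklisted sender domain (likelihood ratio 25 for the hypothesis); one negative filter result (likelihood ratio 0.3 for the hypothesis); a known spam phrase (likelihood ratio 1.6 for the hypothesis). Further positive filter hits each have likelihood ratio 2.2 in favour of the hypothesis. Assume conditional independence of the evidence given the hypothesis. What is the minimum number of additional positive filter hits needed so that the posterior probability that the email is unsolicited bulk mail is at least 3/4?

3

Prior odds = 0.027/0.973 = 27/973.
Combined Bayes factor of the evidence already in hand = 25 × 0.3 × 1.6 = 12.
Odds after that evidence = (27/973) × 12 = 324/973.
Target odds = 0.75/0.25 = 3.
Need 2.2ⁿ ≥ 3 ÷ (324/973) = 973/108.
2.2² = 4.84 falls short of 973/108 but 2.2³ = 10.648 reaches it, so n = 3.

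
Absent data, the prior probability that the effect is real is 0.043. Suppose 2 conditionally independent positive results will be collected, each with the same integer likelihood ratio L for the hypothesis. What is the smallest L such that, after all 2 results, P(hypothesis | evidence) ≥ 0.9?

15

Prior odds = 0.043/0.957 = 43/957.
Target odds = 0.9/0.1 = 9.
Need L² ≥ 9 ÷ (43/957) = 8613/43.
14² = 196 < 8613/43 ≤ 225 = 15², so L = 15.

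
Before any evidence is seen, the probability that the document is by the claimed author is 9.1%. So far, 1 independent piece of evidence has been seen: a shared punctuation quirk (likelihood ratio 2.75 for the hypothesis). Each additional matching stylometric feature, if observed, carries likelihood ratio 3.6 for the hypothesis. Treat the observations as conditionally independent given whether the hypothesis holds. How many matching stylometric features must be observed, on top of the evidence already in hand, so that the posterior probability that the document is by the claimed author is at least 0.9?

Prior odds = 0.091/0.909 = 91/909.
Bayes factor of the evidence already in hand = 2.75.
Odds after that evidence = (91/909) × 2.75 = 1001/3636.
Target odds = 0.9/0.1 = 9.
Need 3.6ⁿ ≥ 9 ÷ (1001/3636) = 32724/1001.
3.6² = 12.96 falls short of 32724/1001 but 3.6³ = 46.656 reaches it, so n = 3.

3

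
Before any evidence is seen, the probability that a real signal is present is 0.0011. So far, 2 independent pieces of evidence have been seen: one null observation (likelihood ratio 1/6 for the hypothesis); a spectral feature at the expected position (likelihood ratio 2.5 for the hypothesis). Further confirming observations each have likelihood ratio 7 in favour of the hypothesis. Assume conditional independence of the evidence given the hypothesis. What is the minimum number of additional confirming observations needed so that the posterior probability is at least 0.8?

Prior odds = 0.0011/0.9989 = 11/9989.
Combined Bayes factor of the evidence already in hand = (1/6) × 2.5 = 5/12.
Odds after that evidence = (11/9989) × 5/12 = 55/119868.
Target odds = 0.8/0.2 = 4.
Need 7ⁿ ≥ 4 ÷ (55/119868) = 479472/55.
7⁴ = 2401 falls short of 479472/55 but 7⁵ = 16807 reaches it, so n = 5.

5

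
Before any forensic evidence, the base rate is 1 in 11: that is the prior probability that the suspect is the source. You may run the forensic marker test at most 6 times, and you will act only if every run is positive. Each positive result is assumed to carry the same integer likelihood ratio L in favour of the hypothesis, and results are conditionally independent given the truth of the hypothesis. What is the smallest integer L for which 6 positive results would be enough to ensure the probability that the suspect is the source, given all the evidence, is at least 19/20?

3

Prior odds = (1/11)/(10/11) = 0.1.
Target odds = 0.95/0.05 = 19.
Need L⁶ ≥ 19 ÷ 0.1 = 190.
2⁶ = 64 < 190 ≤ 729 = 3⁶, so L = 3.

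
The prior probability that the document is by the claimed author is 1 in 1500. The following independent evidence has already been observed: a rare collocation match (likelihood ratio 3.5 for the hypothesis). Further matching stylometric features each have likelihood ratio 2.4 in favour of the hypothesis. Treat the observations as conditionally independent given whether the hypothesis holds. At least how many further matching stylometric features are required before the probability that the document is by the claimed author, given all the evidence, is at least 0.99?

Prior odds = (1/1500)/(1499/1500) = 1/1499.
Bayes factor of the evidence already in hand = 3.5.
Odds after that evidence = (1/1499) × 3.5 = 7/2998.
Target odds = 0.99/0.01 = 99.
Need 2.4ⁿ ≥ 99 ÷ (7/2998) = 296802/7.
2.4¹² ≈36520.3 falls short of 296802/7 but 2.4¹³ ≈87648.8 reaches it, so n = 13.

13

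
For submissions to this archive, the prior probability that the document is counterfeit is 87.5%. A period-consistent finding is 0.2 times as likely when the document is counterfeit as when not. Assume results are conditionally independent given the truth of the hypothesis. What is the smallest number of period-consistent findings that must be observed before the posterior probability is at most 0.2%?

6

Prior odds = 0.875/0.125 = 7.
Likelihood ratio per period-consistent finding = 0.2.
Target posterior odds = 0.002/0.998 = 1/499.
Require 0.2ⁿ ≤ 1/499 ÷ 7 = 1/3493.
0.2⁵ = 0.00032 is still above 1/3493 but 0.2⁶ = 1/15625 is at or below it, so n = 6.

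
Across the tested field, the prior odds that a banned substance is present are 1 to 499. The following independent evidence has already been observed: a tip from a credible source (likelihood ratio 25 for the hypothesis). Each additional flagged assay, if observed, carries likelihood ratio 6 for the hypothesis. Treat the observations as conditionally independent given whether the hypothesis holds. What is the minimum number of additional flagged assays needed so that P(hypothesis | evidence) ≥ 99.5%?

Prior odds = 1/499.
Bayes factor of the evidence already in hand = 25.
Odds after that evidence = (1/499) × 25 = 25/499.
Target odds = 0.995/0.005 = 199.
Need 6ⁿ ≥ 199 ÷ (25/499) = 3972.04.
6⁴ = 1296 falls short of 3972.04 but 6⁵ = 7776 reaches it, so n = 5.

5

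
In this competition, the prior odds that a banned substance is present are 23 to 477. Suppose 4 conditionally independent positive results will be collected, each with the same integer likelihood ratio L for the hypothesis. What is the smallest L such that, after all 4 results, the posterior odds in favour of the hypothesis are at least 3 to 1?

Prior odds = 23/477.
Target odds = 3.
Need L⁴ ≥ 3 ÷ (23/477) = 1431/23.
2⁴ = 16 < 1431/23 ≤ 81 = 3⁴, so L = 3.

3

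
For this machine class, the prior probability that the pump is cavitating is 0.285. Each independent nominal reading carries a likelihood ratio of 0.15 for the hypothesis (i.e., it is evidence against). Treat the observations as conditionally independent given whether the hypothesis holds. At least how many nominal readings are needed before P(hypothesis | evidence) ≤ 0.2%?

3

Prior odds = 0.285/0.715 = 57/143.
Likelihood ratio per nominal reading = 0.15.
Target odds: 0.002 ÷ 0.998 = 1/499.
Require 0.15ⁿ ≤ 1/499 ÷ (57/143) = 143/28443.
0.15² = 0.0225 is still above 143/28443 but 0.15³ = 0.003375 is at or below it, so n = 3.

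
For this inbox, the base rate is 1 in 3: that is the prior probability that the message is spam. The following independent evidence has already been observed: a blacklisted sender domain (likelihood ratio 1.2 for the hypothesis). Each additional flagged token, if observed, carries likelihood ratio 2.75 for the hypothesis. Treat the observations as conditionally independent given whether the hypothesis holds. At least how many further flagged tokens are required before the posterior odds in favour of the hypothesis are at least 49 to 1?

5

Prior odds = (1/3)/(2/3) = 0.5.
Bayes factor of the evidence already in hand = 1.2.
Odds after that evidence = 0.5 × 1.2 = 0.6.
Target odds = 49.
Need 2.75ⁿ ≥ 49 ÷ 0.6 = 245/3.
2.75⁴ = 57.19140625 falls short of 245/3 but 2.75⁵ = 161051/1024 reaches it, so n = 5.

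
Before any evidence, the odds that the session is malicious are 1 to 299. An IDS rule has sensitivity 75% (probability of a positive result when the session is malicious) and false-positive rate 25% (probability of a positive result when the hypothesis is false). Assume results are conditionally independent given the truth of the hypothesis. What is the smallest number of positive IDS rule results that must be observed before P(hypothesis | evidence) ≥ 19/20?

Prior odds = 1/299.
Likelihood ratio of a positive result = 0.75/0.25 = 3.
Target posterior odds = 0.95/0.05 = 19.
Require 3ⁿ ≥ 19 ÷ (1/299) = 5681.
3⁷ = 2187 falls short of 5681 but 3⁸ = 6561 reaches it, so n = 8.

8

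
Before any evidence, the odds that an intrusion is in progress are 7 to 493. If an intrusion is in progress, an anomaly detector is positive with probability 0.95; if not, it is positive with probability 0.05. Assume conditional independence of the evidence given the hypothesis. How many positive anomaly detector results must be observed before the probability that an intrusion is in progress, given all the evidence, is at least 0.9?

3

Prior odds = 7/493.
Likelihood ratio of a positive = 0.95/0.05 = 19.
Target odds: 0.9 ÷ 0.1 = 9.
Need (7/493) × 19ⁿ ≥ 9, i.e. 19ⁿ ≥ 4437/7.
19² = 361 falls short of 4437/7 but 19³ = 6859 reaches it, so n = 3.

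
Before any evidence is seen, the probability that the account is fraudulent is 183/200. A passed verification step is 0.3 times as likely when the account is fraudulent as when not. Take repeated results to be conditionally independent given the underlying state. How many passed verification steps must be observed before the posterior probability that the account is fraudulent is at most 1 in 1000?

8

Prior odds = 0.915/0.085 = 183/17.
Likelihood ratio per passed verification step = 0.3.
Target posterior odds = 0.001/0.999 = 1/999.
Require 0.3ⁿ ≤ 1/999 ÷ (183/17) = 17/182817.
0.3⁷ = 2187/10000000 is still above 17/182817 but 0.3⁸ = 6561/100000000 is at or below it, so n = 8.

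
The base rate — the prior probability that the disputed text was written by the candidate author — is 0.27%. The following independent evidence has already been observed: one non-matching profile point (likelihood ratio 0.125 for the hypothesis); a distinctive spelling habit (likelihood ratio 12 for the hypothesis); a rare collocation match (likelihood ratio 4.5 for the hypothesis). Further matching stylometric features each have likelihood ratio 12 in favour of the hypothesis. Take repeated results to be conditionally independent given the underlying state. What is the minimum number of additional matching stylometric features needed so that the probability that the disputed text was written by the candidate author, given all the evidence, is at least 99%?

4

Prior odds = 0.0027/0.9973 = 27/9973.
Combined Bayes factor of the evidence already in hand = 0.125 × 12 × 4.5 = 6.75.
Odds after that evidence = (27/9973) × 6.75 = 729/39892.
Target odds = 0.99/0.01 = 99.
Need 12ⁿ ≥ 99 ÷ (729/39892) = 438812/81.
12³ = 1728 falls short of 438812/81 but 12⁴ = 20736 reaches it, so n = 4.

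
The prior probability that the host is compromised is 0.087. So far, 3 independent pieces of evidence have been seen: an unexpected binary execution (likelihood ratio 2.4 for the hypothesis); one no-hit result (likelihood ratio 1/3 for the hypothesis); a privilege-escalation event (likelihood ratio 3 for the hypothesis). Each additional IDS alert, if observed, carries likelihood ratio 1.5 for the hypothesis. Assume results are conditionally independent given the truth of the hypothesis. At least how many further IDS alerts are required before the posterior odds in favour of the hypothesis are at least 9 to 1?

Prior odds = 0.087/0.913 = 87/913.
Combined Bayes factor of the evidence already in hand = 2.4 × (1/3) × 3 = 2.4.
Odds after that evidence = (87/913) × 2.4 = 1044/4565.
Target odds = 9.
Need 1.5ⁿ ≥ 9 ÷ (1044/4565) = 4565/116.
1.5⁹ = 19683/512 falls short of 4565/116 but 1.5¹⁰ = 59049/1024 reaches it, so n = 10.

10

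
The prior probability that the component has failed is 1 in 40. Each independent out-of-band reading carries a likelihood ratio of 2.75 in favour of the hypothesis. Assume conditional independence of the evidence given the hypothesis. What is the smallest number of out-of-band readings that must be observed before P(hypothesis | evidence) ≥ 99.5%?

9

Prior odds = 0.025/0.975 = 1/39.
Likelihood ratio per out-of-band reading = 2.75.
Target posterior odds = 0.995/0.005 = 199.
Require 2.75ⁿ ≥ 199 ÷ (1/39) = 7761.
2.75⁸ = 214358881/65536 falls short of 7761 but 2.75⁹ ≈8994.86 reaches it, so n = 9.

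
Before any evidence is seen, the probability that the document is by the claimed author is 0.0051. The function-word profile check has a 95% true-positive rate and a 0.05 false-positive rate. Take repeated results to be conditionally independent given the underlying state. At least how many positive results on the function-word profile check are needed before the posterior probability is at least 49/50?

Prior odds = 0.0051/0.9949 = 51/9949.
Likelihood ratio of a positive result = 0.95/0.05 = 19.
Target odds: 0.98 ÷ 0.02 = 49.
Need (51/9949) × 19ⁿ ≥ 49, i.e. 19ⁿ ≥ 487501/51.
19³ = 6859 falls short of 487501/51 but 19⁴ = 130321 reaches it, so n = 4.

4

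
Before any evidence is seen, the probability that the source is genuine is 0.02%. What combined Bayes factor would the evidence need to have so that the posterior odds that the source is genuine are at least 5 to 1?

24995

Prior odds = 0.0002/0.9998 = 1/4999.
Target odds = 5.
Required Bayes factor = 5 ÷ (1/4999) = 24995.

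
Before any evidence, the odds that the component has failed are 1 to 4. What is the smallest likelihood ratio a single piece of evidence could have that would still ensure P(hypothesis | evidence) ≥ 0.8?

16

Prior odds = 0.25.
Target odds = 0.8/0.2 = 4.
Required Bayes factor = 4 ÷ 0.25 = 16.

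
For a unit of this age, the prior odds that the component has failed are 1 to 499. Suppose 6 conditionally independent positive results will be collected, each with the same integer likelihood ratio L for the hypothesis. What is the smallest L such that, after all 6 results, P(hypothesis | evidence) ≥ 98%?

Prior odds = 1/499.
Target odds = 0.98/0.02 = 49.
Need L⁶ ≥ 49 ÷ (1/499) = 24451.
5⁶ = 15625 < 24451 ≤ 46656 = 6⁶, so L = 6.

6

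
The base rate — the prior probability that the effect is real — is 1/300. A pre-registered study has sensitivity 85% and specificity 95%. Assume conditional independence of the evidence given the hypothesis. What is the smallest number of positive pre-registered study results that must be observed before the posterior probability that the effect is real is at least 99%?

Prior odds = (1/300)/(299/300) = 1/299.
False-positive rate = 1 − 0.95 = 0.05; likelihood ratio of a positive = 0.85/0.05 = 17.
Target posterior odds = 0.99/0.01 = 99.
Need (1/299) × 17ⁿ ≥ 99, i.e. 17ⁿ ≥ 29601.
17³ = 4913 falls short of 29601 but 17⁴ = 83521 reaches it, so n = 4.

4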